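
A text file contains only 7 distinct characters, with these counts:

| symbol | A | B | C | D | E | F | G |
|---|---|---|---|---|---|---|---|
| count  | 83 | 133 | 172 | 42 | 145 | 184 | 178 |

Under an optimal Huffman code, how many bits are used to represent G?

Huffman merges, smallest pair first:
merge D(42) and A(83): 125
merge 125 and B(133): 258
merge E(145) and C(172): 317
merge G(178) and F(184): 362
merge 258 and 317: 575
merge 362 and 575: 937
G sits 2 levels below the root, so its codeword is 2 bits.

2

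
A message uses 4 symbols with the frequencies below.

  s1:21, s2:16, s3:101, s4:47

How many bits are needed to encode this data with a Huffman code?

Greedily combine the two least-frequent nodes:
merge s2(16) and s1(21): 37
merge 37 and s4(47): 84
merge 84 and s3(101): 185
Total encoded bits = sum of merged weights = 37 + 84 + 185 = 306.

306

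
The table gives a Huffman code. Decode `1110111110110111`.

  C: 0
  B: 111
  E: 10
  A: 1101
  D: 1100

Read left to right; each codeword is recognised as soon as it completes (prefix code):
  111→B | 0→C | 111→B | 1101→A | 10→E | 111→B
Decoded message: BCBAEB

BCBAEB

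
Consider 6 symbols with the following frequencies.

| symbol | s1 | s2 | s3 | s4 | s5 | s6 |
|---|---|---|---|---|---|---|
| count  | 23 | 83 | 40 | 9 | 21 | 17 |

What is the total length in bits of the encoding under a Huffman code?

Greedily combine the two least-frequent nodes:
combine s4(9), s6(17) → 26
combine s5(21), s1(23) → 44
combine 26, s3(40) → 66
combine 44, 66 → 110
combine s2(83), 110 → 193
Each symbol's bit-cost is frequency × depth; summing gives 439 bits (equivalently 26 + 44 + 66 + 110 + 193).

439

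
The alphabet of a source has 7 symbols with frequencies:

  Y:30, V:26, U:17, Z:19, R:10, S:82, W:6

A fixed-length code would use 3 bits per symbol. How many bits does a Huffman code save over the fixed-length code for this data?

115

Fixed-length: 3 bits × 190 symbols = 570 bits.
Huffman merges:
combine W(6), R(10) → 16
combine 16, U(17) → 33
combine Z(19), V(26) → 45
combine Y(30), 33 → 63
combine 45, 63 → 108
combine S(82), 108 → 190
Huffman total = 16 + 33 + 45 + 63 + 108 + 190 = 455 bits.
Saving = 570 − 455 = 115 bits.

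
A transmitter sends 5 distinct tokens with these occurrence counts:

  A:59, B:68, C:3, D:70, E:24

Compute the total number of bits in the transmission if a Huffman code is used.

Merge the two smallest weights repeatedly:
C(3) + E(24) → 27
27 + A(59) → 86
B(68) + D(70) → 138
86 + 138 → 224
Each symbol's bit-cost is frequency × depth; summing gives 475 bits (equivalently 27 + 86 + 138 + 224).

475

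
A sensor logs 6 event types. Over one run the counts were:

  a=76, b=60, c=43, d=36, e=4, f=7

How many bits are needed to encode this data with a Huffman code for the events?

510

Merge the two smallest weights repeatedly:
combine e(4), f(7) → 11
combine 11, d(36) → 47
combine c(43), 47 → 90
combine b(60), a(76) → 136
combine 90, 136 → 226
Each symbol's bit-cost is frequency × depth; summing gives 510 bits (equivalently 11 + 47 + 90 + 136 + 226).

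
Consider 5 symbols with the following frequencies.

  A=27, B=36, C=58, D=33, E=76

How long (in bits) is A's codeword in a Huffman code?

Build the tree from the bottom:
merge A(27) and D(33): 60
merge B(36) and C(58): 94
merge 60 and E(76): 136
merge 94 and 136: 230
A sits 3 levels below the root, so its codeword is 3 bits.

3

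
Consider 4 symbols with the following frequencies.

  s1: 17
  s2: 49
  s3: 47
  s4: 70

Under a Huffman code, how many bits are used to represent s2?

Huffman merges, smallest pair first:
combine s1(17), s3(47) → 64
combine s2(49), 64 → 113
combine s4(70), 113 → 183
s2's leaf is at depth 2, giving a 2-bit codeword.

2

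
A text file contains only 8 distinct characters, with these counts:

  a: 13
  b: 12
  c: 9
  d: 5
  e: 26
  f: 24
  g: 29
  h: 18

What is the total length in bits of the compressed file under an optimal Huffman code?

Merge the two smallest weights repeatedly:
merge d(5) and c(9): 14
merge b(12) and a(13): 25
merge 14 and h(18): 32
merge f(24) and 25: 49
merge e(26) and g(29): 55
merge 32 and 49: 81
merge 55 and 81: 136
Total encoded bits = sum of merged weights = 14 + 25 + 32 + 49 + 55 + 81 + 136 = 392.

392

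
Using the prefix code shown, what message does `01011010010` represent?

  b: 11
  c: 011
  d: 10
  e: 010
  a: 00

ebee

Read left to right; each codeword is recognised as soon as it completes (prefix code):
  010→e | 11→b | 010→e | 010→e
Decoded message: ebee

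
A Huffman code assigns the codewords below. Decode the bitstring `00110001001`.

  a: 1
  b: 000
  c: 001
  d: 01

cabac

Read left to right; each codeword is recognised as soon as it completes (prefix code):
  001→c | 1→a | 000→b | 1→a | 001→c
Decoded message: cabac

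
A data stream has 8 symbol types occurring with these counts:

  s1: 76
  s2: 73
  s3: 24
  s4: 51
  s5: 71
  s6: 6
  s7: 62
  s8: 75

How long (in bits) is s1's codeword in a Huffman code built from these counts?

2

Build the tree from the bottom:
combine s6(6), s3(24) → 30
combine 30, s4(51) → 81
combine s7(62), s5(71) → 133
combine s2(73), s8(75) → 148
combine s1(76), 81 → 157
combine 133, 148 → 281
combine 157, 281 → 438
s1 sits 2 levels below the root, so its codeword is 2 bits.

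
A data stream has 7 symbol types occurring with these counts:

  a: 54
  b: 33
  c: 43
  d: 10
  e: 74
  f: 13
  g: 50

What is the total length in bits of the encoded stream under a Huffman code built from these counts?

Build the Huffman tree bottom-up:
merge d(10) and f(13): 23
merge 23 and b(33): 56
merge c(43) and g(50): 93
merge a(54) and 56: 110
merge e(74) and 93: 167
merge 110 and 167: 277
The encoded length is the sum of every internal node's weight: 23 + 56 + 93 + 110 + 167 + 277 = 726 bits.

726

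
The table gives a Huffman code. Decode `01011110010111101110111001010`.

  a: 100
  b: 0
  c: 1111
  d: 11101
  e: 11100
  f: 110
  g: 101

Read left to right; each codeword is recognised as soon as it completes (prefix code):
  0→b | 101→g | 11100→e | 101→g | 11101→d | 110→f | 11100→e | 101→g | 0→b
Decoded message: bgegdfegb

bgegdfegb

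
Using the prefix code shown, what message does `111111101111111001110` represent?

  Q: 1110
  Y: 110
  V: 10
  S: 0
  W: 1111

Read left to right; each codeword is recognised as soon as it completes (prefix code):
  1111→W | 1110→Q | 1111→W | 1110→Q | 0→S | 1110→Q
Decoded message: WQWQSQ

WQWQSQ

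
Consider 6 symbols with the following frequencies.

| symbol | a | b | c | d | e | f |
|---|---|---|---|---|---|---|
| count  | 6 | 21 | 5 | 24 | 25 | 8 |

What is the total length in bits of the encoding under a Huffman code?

208

Build the Huffman tree bottom-up:
c(5) + a(6) → 11
f(8) + 11 → 19
19 + b(21) → 40
d(24) + e(25) → 49
40 + 49 → 89
Total encoded bits = sum of merged weights = 11 + 19 + 40 + 49 + 89 = 208.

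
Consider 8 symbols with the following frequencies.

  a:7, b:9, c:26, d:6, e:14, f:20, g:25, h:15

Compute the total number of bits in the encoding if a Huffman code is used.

Merge the two smallest weights repeatedly:
combine d(6), a(7) → 13
combine b(9), 13 → 22
combine e(14), h(15) → 29
combine f(20), 22 → 42
combine g(25), c(26) → 51
combine 29, 42 → 71
combine 51, 71 → 122
The encoded length is the sum of every internal node's weight: 13 + 22 + 29 + 42 + 51 + 71 + 122 = 350 bits.

350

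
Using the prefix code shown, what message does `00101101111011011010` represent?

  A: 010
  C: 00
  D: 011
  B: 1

CBDDBBDDA

Read left to right; each codeword is recognised as soon as it completes (prefix code):
  00→C | 1→B | 011→D | 011→D | 1→B | 1→B | 011→D | 011→D | 010→A
Decoded message: CBDDBBDDA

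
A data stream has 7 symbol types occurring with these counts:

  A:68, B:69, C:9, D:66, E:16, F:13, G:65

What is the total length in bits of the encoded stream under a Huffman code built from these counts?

775

Merge the two smallest weights repeatedly:
combine C(9), F(13) → 22
combine E(16), 22 → 38
combine 38, G(65) → 103
combine D(66), A(68) → 134
combine B(69), 103 → 172
combine 134, 172 → 306
Total encoded bits = sum of merged weights = 22 + 38 + 103 + 134 + 172 + 306 = 775.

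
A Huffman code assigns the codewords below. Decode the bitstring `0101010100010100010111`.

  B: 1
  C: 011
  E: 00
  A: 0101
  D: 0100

AAEAEABB

Read left to right; each codeword is recognised as soon as it completes (prefix code):
  0101→A | 0101→A | 00→E | 0101→A | 00→E | 0101→A | 1→B | 1→B
Decoded message: AAEAEABB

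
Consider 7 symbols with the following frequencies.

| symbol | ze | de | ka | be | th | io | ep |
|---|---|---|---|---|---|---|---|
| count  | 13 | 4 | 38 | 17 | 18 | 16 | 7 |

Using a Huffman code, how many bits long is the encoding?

294

Greedily combine the two least-frequent nodes:
combine de(4), ep(7) → 11
combine 11, ze(13) → 24
combine io(16), be(17) → 33
combine th(18), 24 → 42
combine 33, ka(38) → 71
combine 42, 71 → 113
Each symbol's bit-cost is frequency × depth; summing gives 294 bits (equivalently 11 + 24 + 33 + 42 + 71 + 113).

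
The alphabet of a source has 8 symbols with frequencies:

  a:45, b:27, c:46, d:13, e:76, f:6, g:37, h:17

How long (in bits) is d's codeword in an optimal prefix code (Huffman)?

Huffman merges, smallest pair first:
merge f(6) and d(13): 19
merge h(17) and 19: 36
merge b(27) and 36: 63
merge g(37) and a(45): 82
merge c(46) and 63: 109
merge e(76) and 82: 158
merge 109 and 158: 267
d's leaf is at depth 5, giving a 5-bit codeword.

5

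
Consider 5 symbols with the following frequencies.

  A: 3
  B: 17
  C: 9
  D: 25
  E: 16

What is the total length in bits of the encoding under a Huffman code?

152

Merge the two smallest weights repeatedly:
A(3) + C(9) → 12
12 + E(16) → 28
B(17) + D(25) → 42
28 + 42 → 70
Total encoded bits = sum of merged weights = 12 + 28 + 42 + 70 = 152.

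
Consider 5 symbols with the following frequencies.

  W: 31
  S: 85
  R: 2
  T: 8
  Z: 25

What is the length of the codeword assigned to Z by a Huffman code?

Huffman merges, smallest pair first:
merge R(2) and T(8): 10
merge 10 and Z(25): 35
merge W(31) and 35: 66
merge 66 and S(85): 151
The subtree containing Z is merged 3 times, so code length = 3.

3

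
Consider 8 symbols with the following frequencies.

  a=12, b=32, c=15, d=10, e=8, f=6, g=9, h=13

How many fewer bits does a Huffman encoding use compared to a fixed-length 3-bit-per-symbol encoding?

18

Fixed-length: 3 bits × 105 symbols = 315 bits.
Huffman merges:
combine f(6), e(8) → 14
combine g(9), d(10) → 19
combine a(12), h(13) → 25
combine 14, c(15) → 29
combine 19, 25 → 44
combine 29, b(32) → 61
combine 44, 61 → 105
Huffman total = 14 + 19 + 25 + 29 + 44 + 61 + 105 = 297 bits.
Saving = 315 − 297 = 18 bits.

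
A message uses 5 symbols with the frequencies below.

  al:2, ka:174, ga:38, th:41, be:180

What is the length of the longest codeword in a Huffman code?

Merge the two lowest-weight nodes at each step:
merge al(2) and ga(38): 40
merge 40 and th(41): 81
merge 81 and ka(174): 255
merge be(180) and 255: 435
The rarest symbols sit at the bottom; the longest codeword is 4 bits.

4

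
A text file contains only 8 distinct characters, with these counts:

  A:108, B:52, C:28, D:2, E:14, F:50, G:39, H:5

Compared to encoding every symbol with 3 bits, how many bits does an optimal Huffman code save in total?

139

Fixed-length: 3 bits × 298 symbols = 894 bits.
Huffman merges:
merge D(2) and H(5): 7
merge 7 and E(14): 21
merge 21 and C(28): 49
merge G(39) and 49: 88
merge F(50) and B(52): 102
merge 88 and 102: 190
merge A(108) and 190: 298
Huffman total = 7 + 21 + 49 + 88 + 102 + 190 + 298 = 755 bits.
Saving = 894 − 755 = 139 bits.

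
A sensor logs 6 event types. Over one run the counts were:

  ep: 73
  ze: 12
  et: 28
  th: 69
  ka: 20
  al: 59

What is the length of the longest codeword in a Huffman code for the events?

Merge the two lowest-weight nodes at each step:
merge ze(12) and ka(20): 32
merge et(28) and 32: 60
merge al(59) and 60: 119
merge th(69) and ep(73): 142
merge 119 and 142: 261
The first pair merged (ze, ka) ends up deepest, at depth 4.

4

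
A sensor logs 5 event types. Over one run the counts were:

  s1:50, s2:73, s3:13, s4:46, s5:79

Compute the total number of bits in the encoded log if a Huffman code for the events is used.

581

Build the Huffman tree bottom-up:
combine s3(13), s4(46) → 59
combine s1(50), 59 → 109
combine s2(73), s5(79) → 152
combine 109, 152 → 261
Total encoded bits = sum of merged weights = 59 + 109 + 152 + 261 = 581.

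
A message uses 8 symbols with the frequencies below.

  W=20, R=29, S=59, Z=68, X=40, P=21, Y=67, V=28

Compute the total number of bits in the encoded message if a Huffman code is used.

Merge the two smallest weights repeatedly:
merge W(20) and P(21): 41
merge V(28) and R(29): 57
merge X(40) and 41: 81
merge 57 and S(59): 116
merge Y(67) and Z(68): 135
merge 81 and 116: 197
merge 135 and 197: 332
The encoded length is the sum of every internal node's weight: 41 + 57 + 81 + 116 + 135 + 197 + 332 = 959 bits.

959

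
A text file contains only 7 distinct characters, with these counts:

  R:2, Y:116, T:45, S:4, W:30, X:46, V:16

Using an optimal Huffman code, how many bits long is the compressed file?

Greedily combine the two least-frequent nodes:
combine R(2), S(4) → 6
combine 6, V(16) → 22
combine 22, W(30) → 52
combine T(45), X(46) → 91
combine 52, 91 → 143
combine Y(116), 143 → 259
Each symbol's bit-cost is frequency × depth; summing gives 573 bits (equivalently 6 + 22 + 52 + 91 + 143 + 259).

573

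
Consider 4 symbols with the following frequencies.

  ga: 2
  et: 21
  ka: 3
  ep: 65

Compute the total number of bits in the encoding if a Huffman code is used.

122

Build the Huffman tree bottom-up:
combine ga(2), ka(3) → 5
combine 5, et(21) → 26
combine 26, ep(65) → 91
Total encoded bits = sum of merged weights = 5 + 26 + 91 = 122.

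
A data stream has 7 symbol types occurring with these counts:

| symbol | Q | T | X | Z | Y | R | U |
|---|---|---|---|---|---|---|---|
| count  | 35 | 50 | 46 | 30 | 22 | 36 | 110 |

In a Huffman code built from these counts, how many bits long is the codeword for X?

3

Build the tree from the bottom:
Y(22) + Z(30) → 52
Q(35) + R(36) → 71
X(46) + T(50) → 96
52 + 71 → 123
96 + U(110) → 206
123 + 206 → 329
X sits 3 levels below the root, so its codeword is 3 bits.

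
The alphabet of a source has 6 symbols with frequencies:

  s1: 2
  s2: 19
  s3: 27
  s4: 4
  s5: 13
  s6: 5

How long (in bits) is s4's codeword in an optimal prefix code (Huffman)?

Huffman merges, smallest pair first:
merge s1(2) and s4(4): 6
merge s6(5) and 6: 11
merge 11 and s5(13): 24
merge s2(19) and 24: 43
merge s3(27) and 43: 70
s4's leaf is at depth 5, giving a 5-bit codeword.

5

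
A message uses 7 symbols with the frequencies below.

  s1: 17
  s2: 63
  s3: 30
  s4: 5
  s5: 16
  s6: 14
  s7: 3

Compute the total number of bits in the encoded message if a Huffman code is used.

348

Greedily combine the two least-frequent nodes:
merge s7(3) and s4(5): 8
merge 8 and s6(14): 22
merge s5(16) and s1(17): 33
merge 22 and s3(30): 52
merge 33 and 52: 85
merge s2(63) and 85: 148
Total encoded bits = sum of merged weights = 8 + 22 + 33 + 52 + 85 + 148 = 348.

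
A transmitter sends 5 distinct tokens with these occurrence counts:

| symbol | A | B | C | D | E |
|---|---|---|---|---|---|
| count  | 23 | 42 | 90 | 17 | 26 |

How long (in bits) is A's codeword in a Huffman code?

Huffman merges, smallest pair first:
combine D(17), A(23) → 40
combine E(26), 40 → 66
combine B(42), 66 → 108
combine C(90), 108 → 198
A sits 4 levels below the root, so its codeword is 4 bits.

4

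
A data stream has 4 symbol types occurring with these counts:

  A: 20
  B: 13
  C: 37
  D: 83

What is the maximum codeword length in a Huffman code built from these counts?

Merge the two lowest-weight nodes at each step:
combine B(13), A(20) → 33
combine 33, C(37) → 70
combine 70, D(83) → 153
Maximum depth reached is 3.

3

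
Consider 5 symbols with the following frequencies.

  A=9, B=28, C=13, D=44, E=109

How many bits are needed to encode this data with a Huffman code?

369

Merge the two smallest weights repeatedly:
A(9) + C(13) → 22
22 + B(28) → 50
D(44) + 50 → 94
94 + E(109) → 203
The encoded length is the sum of every internal node's weight: 22 + 50 + 94 + 203 = 369 bits.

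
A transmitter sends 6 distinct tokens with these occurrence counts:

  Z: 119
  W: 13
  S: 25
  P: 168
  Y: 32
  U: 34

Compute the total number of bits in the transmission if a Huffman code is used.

822

Merge the two smallest weights repeatedly:
W(13) + S(25) → 38
Y(32) + U(34) → 66
38 + 66 → 104
104 + Z(119) → 223
P(168) + 223 → 391
The encoded length is the sum of every internal node's weight: 38 + 66 + 104 + 223 + 391 = 822 bits.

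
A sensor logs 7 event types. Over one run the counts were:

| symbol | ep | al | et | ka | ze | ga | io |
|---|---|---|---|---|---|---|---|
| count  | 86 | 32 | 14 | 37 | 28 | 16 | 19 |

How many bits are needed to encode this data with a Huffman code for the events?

Merge the two smallest weights repeatedly:
combine et(14), ga(16) → 30
combine io(19), ze(28) → 47
combine 30, al(32) → 62
combine ka(37), 47 → 84
combine 62, 84 → 146
combine ep(86), 146 → 232
The encoded length is the sum of every internal node's weight: 30 + 47 + 62 + 84 + 146 + 232 = 601 bits.

601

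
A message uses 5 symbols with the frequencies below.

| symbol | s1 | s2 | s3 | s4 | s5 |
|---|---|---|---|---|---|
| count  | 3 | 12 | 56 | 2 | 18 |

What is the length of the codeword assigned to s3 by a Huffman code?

1

Repeatedly merge the two smallest:
combine s4(2), s1(3) → 5
combine 5, s2(12) → 17
combine 17, s5(18) → 35
combine 35, s3(56) → 91
s3 is a child of the root — depth 1, so its codeword is a single bit.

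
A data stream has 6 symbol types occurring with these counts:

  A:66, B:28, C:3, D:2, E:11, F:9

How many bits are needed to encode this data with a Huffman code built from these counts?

Merge the two smallest weights repeatedly:
D(2) + C(3) → 5
5 + F(9) → 14
E(11) + 14 → 25
25 + B(28) → 53
53 + A(66) → 119
The encoded length is the sum of every internal node's weight: 5 + 14 + 25 + 53 + 119 = 216 bits.

216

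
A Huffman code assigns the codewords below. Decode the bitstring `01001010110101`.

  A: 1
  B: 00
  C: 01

Read left to right; each codeword is recognised as soon as it completes (prefix code):
  01→C | 00→B | 1→A | 01→C | 01→C | 1→A | 01→C | 01→C
Decoded message: CBACCACC

CBACCACC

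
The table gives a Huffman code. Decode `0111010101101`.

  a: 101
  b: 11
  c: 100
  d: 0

Read left to right; each codeword is recognised as soon as it completes (prefix code):
  0→d | 11→b | 101→a | 0→d | 101→a | 101→a
Decoded message: dbadaa

dbadaa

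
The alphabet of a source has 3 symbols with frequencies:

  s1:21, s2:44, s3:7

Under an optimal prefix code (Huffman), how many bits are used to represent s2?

Repeatedly merge the two smallest:
s3(7) + s1(21) → 28
28 + s2(44) → 72
s2 is a child of the root — depth 1, so its codeword is a single bit.

1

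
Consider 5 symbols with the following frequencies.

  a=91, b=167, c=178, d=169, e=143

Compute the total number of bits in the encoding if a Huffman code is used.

Build the Huffman tree bottom-up:
merge a(91) and e(143): 234
merge b(167) and d(169): 336
merge c(178) and 234: 412
merge 336 and 412: 748
The encoded length is the sum of every internal node's weight: 234 + 336 + 412 + 748 = 1730 bits.

1730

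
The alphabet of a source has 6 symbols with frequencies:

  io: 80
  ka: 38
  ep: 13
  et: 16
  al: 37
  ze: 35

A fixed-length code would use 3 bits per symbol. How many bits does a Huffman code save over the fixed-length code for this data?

131

Fixed-length: 3 bits × 219 symbols = 657 bits.
Huffman merges:
ep(13) + et(16) → 29
29 + ze(35) → 64
al(37) + ka(38) → 75
64 + 75 → 139
io(80) + 139 → 219
Huffman total = 29 + 64 + 75 + 139 + 219 = 526 bits.
Saving = 657 − 526 = 131 bits.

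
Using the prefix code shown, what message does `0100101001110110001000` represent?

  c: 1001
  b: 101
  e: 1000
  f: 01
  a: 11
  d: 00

Read left to right; each codeword is recognised as soon as it completes (prefix code):
  01→f | 00→d | 101→b | 00→d | 11→a | 101→b | 1000→e | 1000→e
Decoded message: fdbdabee

fdbdabee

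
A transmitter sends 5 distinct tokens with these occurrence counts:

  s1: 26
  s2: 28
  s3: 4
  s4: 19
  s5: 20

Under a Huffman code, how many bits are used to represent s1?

2

Build the tree from the bottom:
s3(4) + s4(19) → 23
s5(20) + 23 → 43
s1(26) + s2(28) → 54
43 + 54 → 97
s1 sits 2 levels below the root, so its codeword is 2 bits.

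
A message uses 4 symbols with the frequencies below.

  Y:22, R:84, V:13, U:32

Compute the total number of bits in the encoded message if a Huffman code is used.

Greedily combine the two least-frequent nodes:
V(13) + Y(22) → 35
U(32) + 35 → 67
67 + R(84) → 151
The encoded length is the sum of every internal node's weight: 35 + 67 + 151 = 253 bits.

253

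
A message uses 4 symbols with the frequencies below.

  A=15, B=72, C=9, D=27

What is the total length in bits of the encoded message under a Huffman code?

198

Merge the two smallest weights repeatedly:
merge C(9) and A(15): 24
merge 24 and D(27): 51
merge 51 and B(72): 123
Total encoded bits = sum of merged weights = 24 + 51 + 123 = 198.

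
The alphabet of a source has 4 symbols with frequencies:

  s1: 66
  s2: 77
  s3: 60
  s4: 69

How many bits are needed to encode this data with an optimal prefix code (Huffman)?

544

Merge the two smallest weights repeatedly:
combine s3(60), s1(66) → 126
combine s4(69), s2(77) → 146
combine 126, 146 → 272
Total encoded bits = sum of merged weights = 126 + 146 + 272 = 544.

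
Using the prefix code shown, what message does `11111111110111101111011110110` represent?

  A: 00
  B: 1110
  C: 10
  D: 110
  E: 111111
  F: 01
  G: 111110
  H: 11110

EHHHHD

Read left to right; each codeword is recognised as soon as it completes (prefix code):
  111111→E | 11110→H | 11110→H | 11110→H | 11110→H | 110→D
Decoded message: EHHHHD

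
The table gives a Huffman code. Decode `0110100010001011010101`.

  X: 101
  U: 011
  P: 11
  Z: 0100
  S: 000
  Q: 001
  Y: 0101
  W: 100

UZZYXY

Read left to right; each codeword is recognised as soon as it completes (prefix code):
  011→U | 0100→Z | 0100→Z | 0101→Y | 101→X | 0101→Y
Decoded message: UZZYXY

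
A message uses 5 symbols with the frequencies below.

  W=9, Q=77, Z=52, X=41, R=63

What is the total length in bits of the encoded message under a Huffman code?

Build the Huffman tree bottom-up:
W(9) + X(41) → 50
50 + Z(52) → 102
R(63) + Q(77) → 140
102 + 140 → 242
The encoded length is the sum of every internal node's weight: 50 + 102 + 140 + 242 = 534 bits.

534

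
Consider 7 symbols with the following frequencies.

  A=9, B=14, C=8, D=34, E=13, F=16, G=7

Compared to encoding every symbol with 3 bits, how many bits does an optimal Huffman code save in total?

Fixed-length: 3 bits × 101 symbols = 303 bits.
Huffman merges:
combine G(7), C(8) → 15
combine A(9), E(13) → 22
combine B(14), 15 → 29
combine F(16), 22 → 38
combine 29, D(34) → 63
combine 38, 63 → 101
Huffman total = 15 + 22 + 29 + 38 + 63 + 101 = 268 bits.
Saving = 303 − 268 = 35 bits.

35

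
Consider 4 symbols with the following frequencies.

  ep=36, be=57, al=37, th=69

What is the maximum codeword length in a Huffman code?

Merge the two lowest-weight nodes at each step:
ep(36) + al(37) → 73
be(57) + th(69) → 126
73 + 126 → 199
The rarest symbols sit at the bottom; the longest codeword is 2 bits.

2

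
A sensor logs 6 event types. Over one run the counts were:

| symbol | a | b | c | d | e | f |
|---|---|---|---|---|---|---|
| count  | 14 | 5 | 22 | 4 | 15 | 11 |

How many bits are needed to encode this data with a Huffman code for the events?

171

Build the Huffman tree bottom-up:
d(4) + b(5) → 9
9 + f(11) → 20
a(14) + e(15) → 29
20 + c(22) → 42
29 + 42 → 71
Each symbol's bit-cost is frequency × depth; summing gives 171 bits (equivalently 9 + 20 + 29 + 42 + 71).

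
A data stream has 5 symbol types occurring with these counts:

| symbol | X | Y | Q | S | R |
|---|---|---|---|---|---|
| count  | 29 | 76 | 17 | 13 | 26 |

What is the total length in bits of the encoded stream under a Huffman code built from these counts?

Build the Huffman tree bottom-up:
merge S(13) and Q(17): 30
merge R(26) and X(29): 55
merge 30 and 55: 85
merge Y(76) and 85: 161
Total encoded bits = sum of merged weights = 30 + 55 + 85 + 161 = 331.

331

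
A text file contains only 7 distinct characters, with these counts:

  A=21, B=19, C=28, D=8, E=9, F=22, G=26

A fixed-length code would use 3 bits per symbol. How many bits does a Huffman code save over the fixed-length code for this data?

37

Fixed-length: 3 bits × 133 symbols = 399 bits.
Huffman merges:
combine D(8), E(9) → 17
combine 17, B(19) → 36
combine A(21), F(22) → 43
combine G(26), C(28) → 54
combine 36, 43 → 79
combine 54, 79 → 133
Huffman total = 17 + 36 + 43 + 54 + 79 + 133 = 362 bits.
Saving = 399 − 362 = 37 bits.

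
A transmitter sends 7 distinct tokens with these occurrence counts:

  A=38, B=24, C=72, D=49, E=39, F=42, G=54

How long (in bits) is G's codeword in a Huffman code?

3

Huffman merges, smallest pair first:
combine B(24), A(38) → 62
combine E(39), F(42) → 81
combine D(49), G(54) → 103
combine 62, C(72) → 134
combine 81, 103 → 184
combine 134, 184 → 318
G's leaf is at depth 3, giving a 3-bit codeword.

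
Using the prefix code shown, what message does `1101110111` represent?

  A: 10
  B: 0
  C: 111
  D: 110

DCBC

Read left to right; each codeword is recognised as soon as it completes (prefix code):
  110→D | 111→C | 0→B | 111→C
Decoded message: DCBC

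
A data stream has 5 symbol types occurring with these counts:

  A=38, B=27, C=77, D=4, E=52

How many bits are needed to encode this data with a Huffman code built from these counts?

Merge the two smallest weights repeatedly:
merge D(4) and B(27): 31
merge 31 and A(38): 69
merge E(52) and 69: 121
merge C(77) and 121: 198
The encoded length is the sum of every internal node's weight: 31 + 69 + 121 + 198 = 419 bits.

419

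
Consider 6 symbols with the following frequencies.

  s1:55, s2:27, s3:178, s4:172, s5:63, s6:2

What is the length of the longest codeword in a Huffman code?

5

Merge the two lowest-weight nodes at each step:
combine s6(2), s2(27) → 29
combine 29, s1(55) → 84
combine s5(63), 84 → 147
combine 147, s4(172) → 319
combine s3(178), 319 → 497
The rarest symbols sit at the bottom; the longest codeword is 5 bits.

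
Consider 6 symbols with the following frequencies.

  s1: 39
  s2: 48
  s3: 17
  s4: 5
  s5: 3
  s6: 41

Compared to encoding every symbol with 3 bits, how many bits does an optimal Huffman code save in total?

Fixed-length: 3 bits × 153 symbols = 459 bits.
Huffman merges:
combine s5(3), s4(5) → 8
combine 8, s3(17) → 25
combine 25, s1(39) → 64
combine s6(41), s2(48) → 89
combine 64, 89 → 153
Huffman total = 8 + 25 + 64 + 89 + 153 = 339 bits.
Saving = 459 − 339 = 120 bits.

120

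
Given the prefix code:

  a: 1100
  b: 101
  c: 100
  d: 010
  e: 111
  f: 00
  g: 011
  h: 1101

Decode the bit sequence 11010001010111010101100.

Read left to right; each codeword is recognised as soon as it completes (prefix code):
  1101→h | 00→f | 010→d | 101→b | 1101→h | 010→d | 1100→a
Decoded message: hfdbhda

hfdbhda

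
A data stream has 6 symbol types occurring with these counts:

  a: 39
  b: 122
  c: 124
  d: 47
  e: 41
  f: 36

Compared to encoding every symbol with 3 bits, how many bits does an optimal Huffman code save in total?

Fixed-length: 3 bits × 409 symbols = 1227 bits.
Huffman merges:
merge f(36) and a(39): 75
merge e(41) and d(47): 88
merge 75 and 88: 163
merge b(122) and c(124): 246
merge 163 and 246: 409
Huffman total = 75 + 88 + 163 + 246 + 409 = 981 bits.
Saving = 1227 − 981 = 246 bits.

246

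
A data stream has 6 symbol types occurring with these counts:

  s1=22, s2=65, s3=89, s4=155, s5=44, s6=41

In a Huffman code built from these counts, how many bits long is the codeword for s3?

3

Repeatedly merge the two smallest:
merge s1(22) and s6(41): 63
merge s5(44) and 63: 107
merge s2(65) and s3(89): 154
merge 107 and 154: 261
merge s4(155) and 261: 416
The subtree containing s3 is merged 3 times, so code length = 3.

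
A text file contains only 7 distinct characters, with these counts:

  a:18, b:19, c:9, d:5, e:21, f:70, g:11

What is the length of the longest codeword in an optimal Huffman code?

Merge the two lowest-weight nodes at each step:
combine d(5), c(9) → 14
combine g(11), 14 → 25
combine a(18), b(19) → 37
combine e(21), 25 → 46
combine 37, 46 → 83
combine f(70), 83 → 153
The first pair merged (d, c) ends up deepest, at depth 5.

5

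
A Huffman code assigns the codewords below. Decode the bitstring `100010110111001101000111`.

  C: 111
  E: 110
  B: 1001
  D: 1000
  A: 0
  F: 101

DFFEAEDC

Read left to right; each codeword is recognised as soon as it completes (prefix code):
  1000→D | 101→F | 101→F | 110→E | 0→A | 110→E | 1000→D | 111→C
Decoded message: DFFEAEDC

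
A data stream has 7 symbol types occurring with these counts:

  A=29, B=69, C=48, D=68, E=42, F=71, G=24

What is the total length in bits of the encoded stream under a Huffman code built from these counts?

Greedily combine the two least-frequent nodes:
G(24) + A(29) → 53
E(42) + C(48) → 90
53 + D(68) → 121
B(69) + F(71) → 140
90 + 121 → 211
140 + 211 → 351
Each symbol's bit-cost is frequency × depth; summing gives 966 bits (equivalently 53 + 90 + 121 + 140 + 211 + 351).

966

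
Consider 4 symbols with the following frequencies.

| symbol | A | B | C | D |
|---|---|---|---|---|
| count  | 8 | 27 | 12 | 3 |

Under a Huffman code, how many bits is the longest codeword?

3

Merge the two lowest-weight nodes at each step:
combine D(3), A(8) → 11
combine 11, C(12) → 23
combine 23, B(27) → 50
The rarest symbols sit at the bottom; the longest codeword is 3 bits.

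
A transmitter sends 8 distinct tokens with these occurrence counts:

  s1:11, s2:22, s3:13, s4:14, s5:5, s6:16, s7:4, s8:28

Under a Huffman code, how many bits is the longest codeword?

5

Merge the two lowest-weight nodes at each step:
combine s7(4), s5(5) → 9
combine 9, s1(11) → 20
combine s3(13), s4(14) → 27
combine s6(16), 20 → 36
combine s2(22), 27 → 49
combine s8(28), 36 → 64
combine 49, 64 → 113
The rarest symbols sit at the bottom; the longest codeword is 5 bits.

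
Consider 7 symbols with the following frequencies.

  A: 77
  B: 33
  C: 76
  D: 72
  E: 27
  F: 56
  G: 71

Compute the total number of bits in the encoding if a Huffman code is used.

Build the Huffman tree bottom-up:
combine E(27), B(33) → 60
combine F(56), 60 → 116
combine G(71), D(72) → 143
combine C(76), A(77) → 153
combine 116, 143 → 259
combine 153, 259 → 412
The encoded length is the sum of every internal node's weight: 60 + 116 + 143 + 153 + 259 + 412 = 1143 bits.

1143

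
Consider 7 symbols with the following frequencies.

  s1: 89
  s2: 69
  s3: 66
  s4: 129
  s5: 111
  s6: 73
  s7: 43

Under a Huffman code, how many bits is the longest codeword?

Merge the two lowest-weight nodes at each step:
s7(43) + s3(66) → 109
s2(69) + s6(73) → 142
s1(89) + 109 → 198
s5(111) + s4(129) → 240
142 + 198 → 340
240 + 340 → 580
Maximum depth reached is 4.

4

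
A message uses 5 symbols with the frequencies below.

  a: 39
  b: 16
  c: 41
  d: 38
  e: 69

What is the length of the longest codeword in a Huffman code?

3

Merge the two lowest-weight nodes at each step:
b(16) + d(38) → 54
a(39) + c(41) → 80
54 + e(69) → 123
80 + 123 → 203
The rarest symbols sit at the bottom; the longest codeword is 3 bits.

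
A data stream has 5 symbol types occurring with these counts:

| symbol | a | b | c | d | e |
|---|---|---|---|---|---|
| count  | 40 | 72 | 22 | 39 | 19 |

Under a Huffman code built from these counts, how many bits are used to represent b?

Build the tree from the bottom:
combine e(19), c(22) → 41
combine d(39), a(40) → 79
combine 41, b(72) → 113
combine 79, 113 → 192
b sits 2 levels below the root, so its codeword is 2 bits.

2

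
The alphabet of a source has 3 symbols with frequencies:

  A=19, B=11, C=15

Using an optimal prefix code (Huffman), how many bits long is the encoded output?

Greedily combine the two least-frequent nodes:
combine B(11), C(15) → 26
combine A(19), 26 → 45
The encoded length is the sum of every internal node's weight: 26 + 45 = 71 bits.

71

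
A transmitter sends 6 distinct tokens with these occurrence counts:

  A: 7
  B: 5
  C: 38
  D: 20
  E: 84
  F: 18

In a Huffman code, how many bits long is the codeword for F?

4

Repeatedly merge the two smallest:
combine B(5), A(7) → 12
combine 12, F(18) → 30
combine D(20), 30 → 50
combine C(38), 50 → 88
combine E(84), 88 → 172
F's leaf is at depth 4, giving a 4-bit codeword.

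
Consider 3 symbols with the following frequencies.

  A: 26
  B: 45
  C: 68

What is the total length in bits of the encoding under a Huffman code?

210

Build the Huffman tree bottom-up:
combine A(26), B(45) → 71
combine C(68), 71 → 139
Total encoded bits = sum of merged weights = 71 + 139 = 210.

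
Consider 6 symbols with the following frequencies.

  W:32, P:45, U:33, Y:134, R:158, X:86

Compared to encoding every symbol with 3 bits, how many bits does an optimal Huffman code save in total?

Fixed-length: 3 bits × 488 symbols = 1464 bits.
Huffman merges:
W(32) + U(33) → 65
P(45) + 65 → 110
X(86) + 110 → 196
Y(134) + R(158) → 292
196 + 292 → 488
Huffman total = 65 + 110 + 196 + 292 + 488 = 1151 bits.
Saving = 1464 − 1151 = 313 bits.

313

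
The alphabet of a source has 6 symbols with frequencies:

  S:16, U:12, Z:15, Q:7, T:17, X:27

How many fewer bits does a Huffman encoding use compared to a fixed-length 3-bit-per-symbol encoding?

44

Fixed-length: 3 bits × 94 symbols = 282 bits.
Huffman merges:
Q(7) + U(12) → 19
Z(15) + S(16) → 31
T(17) + 19 → 36
X(27) + 31 → 58
36 + 58 → 94
Huffman total = 19 + 31 + 36 + 58 + 94 = 238 bits.
Saving = 282 − 238 = 44 bits.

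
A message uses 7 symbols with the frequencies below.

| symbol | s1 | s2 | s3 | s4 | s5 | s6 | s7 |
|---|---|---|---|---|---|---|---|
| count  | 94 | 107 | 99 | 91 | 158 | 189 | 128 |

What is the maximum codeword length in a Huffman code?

3

Merge the two lowest-weight nodes at each step:
combine s4(91), s1(94) → 185
combine s3(99), s2(107) → 206
combine s7(128), s5(158) → 286
combine 185, s6(189) → 374
combine 206, 286 → 492
combine 374, 492 → 866
The first pair merged (s4, s1) ends up deepest, at depth 3.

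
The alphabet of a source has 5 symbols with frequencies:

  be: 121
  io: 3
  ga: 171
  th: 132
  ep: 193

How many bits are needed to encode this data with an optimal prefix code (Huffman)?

1364

Greedily combine the two least-frequent nodes:
io(3) + be(121) → 124
124 + th(132) → 256
ga(171) + ep(193) → 364
256 + 364 → 620
Total encoded bits = sum of merged weights = 124 + 256 + 364 + 620 = 1364.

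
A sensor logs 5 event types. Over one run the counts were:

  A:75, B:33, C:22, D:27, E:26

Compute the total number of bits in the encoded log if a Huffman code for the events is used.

Greedily combine the two least-frequent nodes:
C(22) + E(26) → 48
D(27) + B(33) → 60
48 + 60 → 108
A(75) + 108 → 183
Each symbol's bit-cost is frequency × depth; summing gives 399 bits (equivalently 48 + 60 + 108 + 183).

399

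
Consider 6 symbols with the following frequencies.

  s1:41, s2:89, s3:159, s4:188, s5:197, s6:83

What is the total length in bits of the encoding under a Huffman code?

Build the Huffman tree bottom-up:
s1(41) + s6(83) → 124
s2(89) + 124 → 213
s3(159) + s4(188) → 347
s5(197) + 213 → 410
347 + 410 → 757
The encoded length is the sum of every internal node's weight: 124 + 213 + 347 + 410 + 757 = 1851 bits.

1851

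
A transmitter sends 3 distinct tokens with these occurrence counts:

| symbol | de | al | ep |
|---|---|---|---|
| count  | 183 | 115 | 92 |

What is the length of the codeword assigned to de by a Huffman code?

1

Huffman merges, smallest pair first:
ep(92) + al(115) → 207
de(183) + 207 → 390
de is merged only at the final step, so code length = 1.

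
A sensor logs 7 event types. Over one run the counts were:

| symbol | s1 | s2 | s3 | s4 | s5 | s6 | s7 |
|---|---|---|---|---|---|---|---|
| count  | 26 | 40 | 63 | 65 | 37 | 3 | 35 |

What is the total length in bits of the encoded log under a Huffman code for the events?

Greedily combine the two least-frequent nodes:
s6(3) + s1(26) → 29
29 + s7(35) → 64
s5(37) + s2(40) → 77
s3(63) + 64 → 127
s4(65) + 77 → 142
127 + 142 → 269
Each symbol's bit-cost is frequency × depth; summing gives 708 bits (equivalently 29 + 64 + 77 + 127 + 142 + 269).

708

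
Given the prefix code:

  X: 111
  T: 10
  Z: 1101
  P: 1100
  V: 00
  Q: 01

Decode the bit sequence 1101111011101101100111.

Read left to right; each codeword is recognised as soon as it completes (prefix code):
  1101→Z | 111→X | 01→Q | 1101→Z | 10→T | 1100→P | 111→X
Decoded message: ZXQZTPX

ZXQZTPX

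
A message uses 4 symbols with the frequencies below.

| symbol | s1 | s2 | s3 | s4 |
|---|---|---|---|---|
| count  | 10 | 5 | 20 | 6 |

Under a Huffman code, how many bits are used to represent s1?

Repeatedly merge the two smallest:
merge s2(5) and s4(6): 11
merge s1(10) and 11: 21
merge s3(20) and 21: 41
s1's leaf is at depth 2, giving a 2-bit codeword.

2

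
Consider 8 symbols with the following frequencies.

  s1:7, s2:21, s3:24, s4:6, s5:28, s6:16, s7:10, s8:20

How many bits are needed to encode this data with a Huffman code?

Build the Huffman tree bottom-up:
merge s4(6) and s1(7): 13
merge s7(10) and 13: 23
merge s6(16) and s8(20): 36
merge s2(21) and 23: 44
merge s3(24) and s5(28): 52
merge 36 and 44: 80
merge 52 and 80: 132
Each symbol's bit-cost is frequency × depth; summing gives 380 bits (equivalently 13 + 23 + 36 + 44 + 52 + 80 + 132).

380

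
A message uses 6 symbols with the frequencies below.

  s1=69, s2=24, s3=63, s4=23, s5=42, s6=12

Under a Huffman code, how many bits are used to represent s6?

Huffman merges, smallest pair first:
combine s6(12), s4(23) → 35
combine s2(24), 35 → 59
combine s5(42), 59 → 101
combine s3(63), s1(69) → 132
combine 101, 132 → 233
The subtree containing s6 is merged 4 times, so code length = 4.

4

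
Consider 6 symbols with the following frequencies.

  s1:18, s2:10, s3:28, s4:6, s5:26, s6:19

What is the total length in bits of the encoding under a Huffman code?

Greedily combine the two least-frequent nodes:
s4(6) + s2(10) → 16
16 + s1(18) → 34
s6(19) + s5(26) → 45
s3(28) + 34 → 62
45 + 62 → 107
Each symbol's bit-cost is frequency × depth; summing gives 264 bits (equivalently 16 + 34 + 45 + 62 + 107).

264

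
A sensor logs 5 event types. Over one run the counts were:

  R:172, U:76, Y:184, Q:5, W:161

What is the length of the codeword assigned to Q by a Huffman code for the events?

3

Build the tree from the bottom:
merge Q(5) and U(76): 81
merge 81 and W(161): 242
merge R(172) and Y(184): 356
merge 242 and 356: 598
Q sits 3 levels below the root, so its codeword is 3 bits.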